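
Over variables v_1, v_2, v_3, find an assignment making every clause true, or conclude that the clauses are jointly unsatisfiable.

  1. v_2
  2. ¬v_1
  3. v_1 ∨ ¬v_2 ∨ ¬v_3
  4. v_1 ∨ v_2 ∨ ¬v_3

v_1=F; v_2=T; v_3=F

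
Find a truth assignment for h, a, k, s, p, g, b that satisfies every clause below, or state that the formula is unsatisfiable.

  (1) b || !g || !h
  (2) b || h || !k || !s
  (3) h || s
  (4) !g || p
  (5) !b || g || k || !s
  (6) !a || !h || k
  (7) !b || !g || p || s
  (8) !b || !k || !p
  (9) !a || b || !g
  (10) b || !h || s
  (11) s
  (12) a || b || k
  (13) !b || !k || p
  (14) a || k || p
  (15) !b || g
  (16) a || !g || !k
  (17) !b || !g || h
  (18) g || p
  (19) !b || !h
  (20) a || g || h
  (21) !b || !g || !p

h=F, a=T, k=F, s=T, p=T, g=F, b=F

Unit clause (s) forces s = True.
Set h = False.
Try a = False:
  (a || g || h) forces g = True.
  (!g || p) forces p = True.
  (a || !g || !k) forces k = False.
  (a || b || k) forces b = True.
  clause (!b || !g || h) is falsified — backtrack.
So a = True.
Set k = False.
Set p = True.
Try g = True:
  (!a || b || !g) forces b = True.
  clause (!b || !g || h) is falsified — backtrack.
So g = False.
  then (!b || g || k || !s) forces b = False.
All clauses satisfied.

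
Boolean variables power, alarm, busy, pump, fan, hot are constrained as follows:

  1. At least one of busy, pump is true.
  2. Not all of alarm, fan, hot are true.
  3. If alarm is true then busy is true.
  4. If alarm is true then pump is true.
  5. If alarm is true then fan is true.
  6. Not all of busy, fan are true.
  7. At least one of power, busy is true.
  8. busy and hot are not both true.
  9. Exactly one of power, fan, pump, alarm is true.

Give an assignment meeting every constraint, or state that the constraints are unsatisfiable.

power = False, alarm = False, busy = True, pump = True, fan = False, hot = False

  (1) {busy, pump}: 2 true — at least one ✓
  (2) {alarm, fan, hot}: 0/3 true — not all ✓
  (3) alarm=F ⇒ busy: vacuous ✓
  (4) alarm=F ⇒ pump: vacuous ✓
  (5) alarm=F ⇒ fan: vacuous ✓
  (6) {busy, fan}: 1/2 true — not all ✓
  (7) {power, busy}: 1 true — at least one ✓
  (8) busy=T, hot=F — not both ✓
  (9) {power, fan, pump, alarm}: 1 true — exactly one ✓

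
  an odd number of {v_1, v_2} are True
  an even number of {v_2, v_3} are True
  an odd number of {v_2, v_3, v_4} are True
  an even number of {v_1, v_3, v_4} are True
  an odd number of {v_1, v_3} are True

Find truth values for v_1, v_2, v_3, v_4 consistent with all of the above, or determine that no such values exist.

v_1: True; v_2: False; v_3: False; v_4: True

{v_1, v_2}: 1 true → odd ✓
{v_2, v_3}: 0 true → even ✓
{v_2, v_3, v_4}: 1 true → odd ✓
{v_1, v_3, v_4}: 2 true → even ✓
{v_1, v_3}: 1 true → odd ✓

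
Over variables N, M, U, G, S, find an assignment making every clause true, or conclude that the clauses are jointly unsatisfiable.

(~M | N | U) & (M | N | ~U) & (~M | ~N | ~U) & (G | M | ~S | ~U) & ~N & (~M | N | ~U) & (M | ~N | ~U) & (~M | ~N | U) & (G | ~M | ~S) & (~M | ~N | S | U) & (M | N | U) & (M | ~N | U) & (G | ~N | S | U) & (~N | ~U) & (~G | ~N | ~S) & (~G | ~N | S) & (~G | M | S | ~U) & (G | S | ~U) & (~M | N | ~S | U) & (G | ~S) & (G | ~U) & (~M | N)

Case N = True:
  Clause (~N) is falsified — contradiction.
Case N = False:
  (~M | N) forces M = False.
  (M | N | ~U) forces U = False.
  Clause (M | N | U) is falsified — contradiction.
Both cases fail, so the formula is unsatisfiable.

The formula is unsatisfiable.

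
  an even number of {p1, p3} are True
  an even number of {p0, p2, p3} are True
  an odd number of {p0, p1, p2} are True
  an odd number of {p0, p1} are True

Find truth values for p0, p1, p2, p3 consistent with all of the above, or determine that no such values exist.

No satisfying assignment exists.

Adding constraints 1, 2, 3 mod 2: every variable appears an even number of times on the left, so the left side is 0.
But the right sides sum to 1 (mod 2). 0 ≠ 1 — the system is inconsistent.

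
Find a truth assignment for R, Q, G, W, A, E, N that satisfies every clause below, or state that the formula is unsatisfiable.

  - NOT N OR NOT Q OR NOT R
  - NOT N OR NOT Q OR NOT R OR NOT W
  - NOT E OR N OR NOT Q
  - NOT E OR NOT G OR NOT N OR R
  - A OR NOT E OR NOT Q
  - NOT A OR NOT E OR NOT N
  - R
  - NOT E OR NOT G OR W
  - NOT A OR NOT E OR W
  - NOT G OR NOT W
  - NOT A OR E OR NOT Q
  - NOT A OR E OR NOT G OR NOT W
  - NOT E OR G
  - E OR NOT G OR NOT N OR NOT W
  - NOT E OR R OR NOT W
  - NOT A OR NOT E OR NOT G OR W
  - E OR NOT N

Unit clause (R) forces R = True.
Set Q = False.
Set G = False.
  then (NOT E OR G) forces E = False.
  then (E OR NOT N) forces N = False.
Set W = False.
Set A = False.
All clauses satisfied.

R=T, Q=F, G=F, W=F, A=F, E=F, N=F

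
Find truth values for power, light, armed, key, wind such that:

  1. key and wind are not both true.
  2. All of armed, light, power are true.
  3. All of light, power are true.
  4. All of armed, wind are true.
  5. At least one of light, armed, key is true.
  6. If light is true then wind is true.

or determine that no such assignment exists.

power = True, light = True, armed = True, key = False, wind = True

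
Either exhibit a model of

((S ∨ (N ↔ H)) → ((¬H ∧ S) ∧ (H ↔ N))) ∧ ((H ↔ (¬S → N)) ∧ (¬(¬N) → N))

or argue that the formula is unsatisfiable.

Unsatisfiable — no assignment works.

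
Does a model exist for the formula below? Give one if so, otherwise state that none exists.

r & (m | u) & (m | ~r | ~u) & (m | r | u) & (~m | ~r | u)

u=T, m=T, r=T

Unit clause (r) forces r = True.
Try u = False:
  (m | u) forces m = True.
  clause (~m | ~r | u) is falsified — backtrack.
So u = True.
  then (m | ~r | ~u) forces m = True.
Check each clause:
  (r): r holds.
  (m | u): m holds.
  (m | ~r | ~u): m holds.
  (m | r | u): m holds.
  (~m | ~r | u): u holds.
All clauses satisfied.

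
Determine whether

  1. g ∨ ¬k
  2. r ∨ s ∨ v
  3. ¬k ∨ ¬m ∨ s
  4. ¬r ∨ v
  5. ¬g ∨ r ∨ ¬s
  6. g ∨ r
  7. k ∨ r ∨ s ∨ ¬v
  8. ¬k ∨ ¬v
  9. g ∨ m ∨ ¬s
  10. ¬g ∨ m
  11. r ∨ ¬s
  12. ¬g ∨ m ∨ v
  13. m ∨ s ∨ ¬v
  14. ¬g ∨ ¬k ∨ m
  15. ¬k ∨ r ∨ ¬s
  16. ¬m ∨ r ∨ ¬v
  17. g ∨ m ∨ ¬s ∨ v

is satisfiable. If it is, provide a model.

s: True; m: True; v: True; g: False; k: False; r: True

Set s = True.
  then (r ∨ ¬s) forces r = True.
  then (¬r ∨ v) forces v = True.
  then (¬k ∨ ¬v) forces k = False.
Try m = False:
  (g ∨ m ∨ ¬s) forces g = True.
  clause (¬g ∨ m) is falsified — backtrack.
So m = True.
Set g = False.
All clauses satisfied.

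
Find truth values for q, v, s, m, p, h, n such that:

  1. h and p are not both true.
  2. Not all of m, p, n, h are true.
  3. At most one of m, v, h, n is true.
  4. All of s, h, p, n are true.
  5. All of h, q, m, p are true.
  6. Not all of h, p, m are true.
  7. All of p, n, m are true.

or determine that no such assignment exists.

Unsatisfiable

Case p = True:
  (1) with p=T forces h = False.
  Constraint (4) is violated (h=F) — contradiction.
Case p = False:
  Constraint (4) is violated (p=F) — contradiction.
Both cases fail — unsatisfiable.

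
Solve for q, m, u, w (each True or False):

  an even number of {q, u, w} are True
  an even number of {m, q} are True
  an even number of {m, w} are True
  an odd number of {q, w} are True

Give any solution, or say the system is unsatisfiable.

Adding constraints 2, 3, 4 mod 2: every variable appears an even number of times on the left, so the left side is 0.
But the right sides sum to 1 (mod 2). 0 ≠ 1 — the system is inconsistent.

UNSATISFIABLE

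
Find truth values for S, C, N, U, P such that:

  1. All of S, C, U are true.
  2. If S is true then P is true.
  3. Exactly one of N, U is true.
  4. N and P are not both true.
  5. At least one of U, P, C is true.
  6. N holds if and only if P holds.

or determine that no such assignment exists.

Case S = True:
  (1) forces C = True.
  (1) forces U = True.
  (2) with S=T forces P = True.
  (3) with U=T forces N = False.
  Constraint (6) is violated (N=F, P=T) — contradiction.
Case S = False:
  Constraint (1) is violated (S=F) — contradiction.
Both cases fail — unsatisfiable.

Unsatisfiable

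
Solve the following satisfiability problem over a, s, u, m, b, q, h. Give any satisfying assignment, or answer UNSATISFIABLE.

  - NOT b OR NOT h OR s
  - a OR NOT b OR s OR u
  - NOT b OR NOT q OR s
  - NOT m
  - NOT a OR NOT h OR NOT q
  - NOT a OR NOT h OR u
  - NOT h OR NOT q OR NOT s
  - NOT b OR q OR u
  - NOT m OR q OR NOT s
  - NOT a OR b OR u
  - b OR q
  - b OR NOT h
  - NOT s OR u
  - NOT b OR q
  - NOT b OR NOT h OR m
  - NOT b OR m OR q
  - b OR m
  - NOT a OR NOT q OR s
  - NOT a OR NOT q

Unit clause (NOT m) forces m = False.
In (b OR m) only b is left, so b = True.
In (NOT b OR q) only q is left, so q = True.
In (NOT b OR NOT h OR m) only NOT h is left, so h = False.
In (NOT a OR NOT q) only NOT a is left, so a = False.
In (NOT b OR NOT q OR s) only s is left, so s = True.
In (NOT s OR u) only u is left, so u = True.
All clauses satisfied.

a = False; s = True; u = True; m = False; b = True; q = True; h = False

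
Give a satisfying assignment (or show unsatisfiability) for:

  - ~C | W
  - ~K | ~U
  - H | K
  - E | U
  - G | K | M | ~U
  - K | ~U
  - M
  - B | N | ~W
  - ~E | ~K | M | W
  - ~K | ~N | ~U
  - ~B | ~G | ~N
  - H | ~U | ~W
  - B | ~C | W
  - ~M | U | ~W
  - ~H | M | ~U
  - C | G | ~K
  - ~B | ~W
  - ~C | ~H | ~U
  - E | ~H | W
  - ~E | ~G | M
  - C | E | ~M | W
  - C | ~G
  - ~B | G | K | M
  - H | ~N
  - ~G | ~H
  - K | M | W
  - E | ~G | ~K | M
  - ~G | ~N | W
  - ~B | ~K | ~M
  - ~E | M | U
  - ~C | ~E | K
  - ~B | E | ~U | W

W = False; B = False; H = True; M = True; U = False; N = False; K = False; E = True; G = False; C = False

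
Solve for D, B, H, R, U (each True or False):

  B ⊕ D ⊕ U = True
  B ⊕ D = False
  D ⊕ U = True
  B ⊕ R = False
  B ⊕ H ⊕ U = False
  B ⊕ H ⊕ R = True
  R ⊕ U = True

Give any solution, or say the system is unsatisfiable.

D = False, B = False, H = True, R = False, U = True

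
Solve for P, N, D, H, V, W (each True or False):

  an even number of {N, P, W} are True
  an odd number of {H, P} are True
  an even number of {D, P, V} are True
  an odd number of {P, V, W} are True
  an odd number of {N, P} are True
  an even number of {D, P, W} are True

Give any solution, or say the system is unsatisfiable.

P=T, N=F, D=F, H=F, V=T, W=T

{N, P, W}: 2 true → even ✓
{H, P}: 1 true → odd ✓
{D, P, V}: 2 true → even ✓
{P, V, W}: 3 true → odd ✓
{N, P}: 1 true → odd ✓
{D, P, W}: 2 true → even ✓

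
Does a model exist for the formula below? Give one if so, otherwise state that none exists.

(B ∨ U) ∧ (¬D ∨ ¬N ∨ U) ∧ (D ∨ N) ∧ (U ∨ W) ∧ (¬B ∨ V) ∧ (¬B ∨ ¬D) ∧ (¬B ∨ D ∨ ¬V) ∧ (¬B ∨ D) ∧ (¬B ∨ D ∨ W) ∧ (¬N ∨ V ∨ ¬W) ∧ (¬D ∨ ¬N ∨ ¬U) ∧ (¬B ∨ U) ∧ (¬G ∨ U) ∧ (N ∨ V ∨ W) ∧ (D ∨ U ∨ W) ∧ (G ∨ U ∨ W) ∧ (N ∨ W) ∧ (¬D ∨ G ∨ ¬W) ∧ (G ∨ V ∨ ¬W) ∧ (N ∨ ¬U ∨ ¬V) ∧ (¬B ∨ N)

B = False; G = False; U = True; W = True; D = False; V = True; N = True

Try B = True:
  (¬B ∨ V) forces V = True.
  (¬B ∨ ¬D) forces D = False.
  clause (¬B ∨ D ∨ ¬V) is falsified — backtrack.
So B = False.
  then (B ∨ U) forces U = True.
Set G = False.
Set W = True.
  then (¬D ∨ G ∨ ¬W) forces D = False.
  then (G ∨ V ∨ ¬W) forces V = True.
  then (N ∨ ¬U ∨ ¬V) forces N = True.
All clauses satisfied.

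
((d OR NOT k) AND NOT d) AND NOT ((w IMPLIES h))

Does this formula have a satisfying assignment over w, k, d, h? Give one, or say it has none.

w = True, k = False, d = False, h = False

  (d OR NOT k) AND NOT d = True
    d OR NOT k = True
      NOT k = True
    NOT d = True
  NOT ((w IMPLIES h)) = True
    w IMPLIES h = False
Both conjuncts True, so the formula holds.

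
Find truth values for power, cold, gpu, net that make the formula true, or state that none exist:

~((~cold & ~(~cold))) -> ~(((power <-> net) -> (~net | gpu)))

power: True; cold: True; gpu: False; net: True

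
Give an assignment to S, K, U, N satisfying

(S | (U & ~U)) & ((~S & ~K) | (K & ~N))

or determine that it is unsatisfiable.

S=T, K=T, U=F, N=F

  S | (U & ~U) = True
    U & ~U = False
      ~U = True
  (~S & ~K) | (K & ~N) = True
    ~S & ~K = False
      ~S = False
      ~K = False
    K & ~N = True
      ~N = True
Both conjuncts True, so the formula holds.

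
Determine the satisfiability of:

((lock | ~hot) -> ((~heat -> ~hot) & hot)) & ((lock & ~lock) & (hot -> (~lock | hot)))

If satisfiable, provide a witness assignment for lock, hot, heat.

Case lock = True: the conjunct ~lock is False.
Case lock = False: the conjunct lock is False.
Both cases fail — unsatisfiable.

The formula is unsatisfiable.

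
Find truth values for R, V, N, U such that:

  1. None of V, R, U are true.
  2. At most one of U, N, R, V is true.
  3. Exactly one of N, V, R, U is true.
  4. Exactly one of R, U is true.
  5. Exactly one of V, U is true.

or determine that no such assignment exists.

No satisfying assignment exists.

Case U = True:
  Constraint (1) is violated (U=T) — contradiction.
Case U = False:
  (1) forces V = False.
  Constraint (5) is violated (V=F, U=F) — contradiction.
Both cases fail — unsatisfiable.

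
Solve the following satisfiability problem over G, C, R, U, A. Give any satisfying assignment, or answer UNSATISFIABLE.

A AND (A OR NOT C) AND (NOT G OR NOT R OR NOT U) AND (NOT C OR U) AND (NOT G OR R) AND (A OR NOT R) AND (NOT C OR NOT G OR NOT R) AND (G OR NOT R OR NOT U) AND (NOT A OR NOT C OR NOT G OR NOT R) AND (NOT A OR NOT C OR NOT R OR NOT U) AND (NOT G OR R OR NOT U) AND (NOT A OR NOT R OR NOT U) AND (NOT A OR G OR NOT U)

G = True, C = False, R = True, U = False, A = True

Unit clause (A) forces A = True.
Set G = True.
  then (NOT G OR R) forces R = True.
  then (NOT C OR NOT G OR NOT R) forces C = False.
  then (NOT A OR NOT R OR NOT U) forces U = False.
All clauses satisfied.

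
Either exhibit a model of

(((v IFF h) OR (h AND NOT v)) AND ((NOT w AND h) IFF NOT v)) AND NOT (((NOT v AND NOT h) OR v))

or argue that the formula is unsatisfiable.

w = False, h = True, v = False

  ((v IFF h) OR (h AND NOT v)) AND ((NOT w AND h) IFF NOT v) = True
    (v IFF h) OR (h AND NOT v) = True
      v IFF h = False
      h AND NOT v = True
        NOT v = True
    (NOT w AND h) IFF NOT v = True
      NOT w AND h = True
        NOT w = True
      NOT v = True
  NOT (((NOT v AND NOT h) OR v)) = True
    (NOT v AND NOT h) OR v = False
      NOT v AND NOT h = False
        NOT v = True
        NOT h = False
Both conjuncts True, so the formula holds.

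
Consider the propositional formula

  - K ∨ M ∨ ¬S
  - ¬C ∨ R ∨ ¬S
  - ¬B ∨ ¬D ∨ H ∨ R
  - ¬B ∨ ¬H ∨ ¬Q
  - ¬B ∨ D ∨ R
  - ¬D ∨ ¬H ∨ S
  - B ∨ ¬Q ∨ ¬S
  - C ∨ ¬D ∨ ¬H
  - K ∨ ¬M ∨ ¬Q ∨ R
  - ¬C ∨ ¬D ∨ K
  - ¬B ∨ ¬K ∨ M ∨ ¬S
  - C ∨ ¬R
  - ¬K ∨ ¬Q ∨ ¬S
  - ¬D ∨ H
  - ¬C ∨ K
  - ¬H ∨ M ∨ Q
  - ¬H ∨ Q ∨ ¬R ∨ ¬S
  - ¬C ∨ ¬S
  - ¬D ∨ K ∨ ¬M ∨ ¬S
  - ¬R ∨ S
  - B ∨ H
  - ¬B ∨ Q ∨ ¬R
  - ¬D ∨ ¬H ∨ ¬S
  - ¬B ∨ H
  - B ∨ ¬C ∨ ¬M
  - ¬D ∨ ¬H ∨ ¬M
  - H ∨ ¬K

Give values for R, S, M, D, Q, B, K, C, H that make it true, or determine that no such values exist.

R = False; S = False; M = False; D = False; Q = True; B = False; K = True; C = True; H = True

Try R = True:
  (C ∨ ¬R) forces C = True.
  (¬C ∨ K) forces K = True.
  (¬C ∨ ¬S) forces S = False.
  clause (¬R ∨ S) is falsified — backtrack.
So R = False.
Set S = False.
Set M = False.
Set D = False.
  then (¬B ∨ D ∨ R) forces B = False.
  then (B ∨ H) forces H = True.
  then (¬H ∨ M ∨ Q) forces Q = True.
Set K = True.
Set C = True.
All clauses satisfied.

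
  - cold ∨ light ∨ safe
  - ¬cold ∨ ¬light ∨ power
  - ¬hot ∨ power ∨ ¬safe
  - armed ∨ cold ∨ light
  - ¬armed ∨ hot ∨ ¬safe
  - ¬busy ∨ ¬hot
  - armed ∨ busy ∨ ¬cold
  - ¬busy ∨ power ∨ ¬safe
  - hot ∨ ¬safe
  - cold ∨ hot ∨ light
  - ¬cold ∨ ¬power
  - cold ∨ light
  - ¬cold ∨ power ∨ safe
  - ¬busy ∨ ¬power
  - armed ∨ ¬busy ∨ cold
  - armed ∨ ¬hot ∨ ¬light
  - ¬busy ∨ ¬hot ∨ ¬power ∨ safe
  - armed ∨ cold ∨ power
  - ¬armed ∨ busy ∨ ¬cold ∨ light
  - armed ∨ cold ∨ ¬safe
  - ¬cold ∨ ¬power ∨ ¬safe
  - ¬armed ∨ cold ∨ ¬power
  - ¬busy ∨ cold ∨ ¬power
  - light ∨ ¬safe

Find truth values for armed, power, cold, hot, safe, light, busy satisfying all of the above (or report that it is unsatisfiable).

armed=F, power=T, cold=F, hot=F, safe=F, light=T, busy=F

Set armed = False.
Set power = True.
  then (¬cold ∨ ¬power) forces cold = False.
  then (cold ∨ light) forces light = True.
  then (¬busy ∨ ¬power) forces busy = False.
  then (armed ∨ ¬hot ∨ ¬light) forces hot = False.
  then (armed ∨ cold ∨ ¬safe) forces safe = False.
All clauses satisfied.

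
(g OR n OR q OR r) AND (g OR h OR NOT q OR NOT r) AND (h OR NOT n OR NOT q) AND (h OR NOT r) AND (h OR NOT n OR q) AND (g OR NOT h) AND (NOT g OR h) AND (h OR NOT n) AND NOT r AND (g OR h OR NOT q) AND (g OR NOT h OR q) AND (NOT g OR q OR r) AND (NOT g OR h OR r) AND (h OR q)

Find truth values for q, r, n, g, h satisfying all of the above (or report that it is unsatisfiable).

q=T, r=F, n=F, g=T, h=T

Unit clause (NOT r) forces r = False.
Try q = False:
  (NOT g OR q OR r) forces g = False.
  (g OR n OR q OR r) forces n = True.
  (h OR NOT n OR q) forces h = True.
  clause (g OR NOT h) is falsified — backtrack.
So q = True.
Set n = False.
Try g = False:
  (g OR NOT h) forces h = False.
  clause (g OR h OR NOT q) is falsified — backtrack.
So g = True.
  then (NOT g OR h) forces h = True.
All clauses satisfied.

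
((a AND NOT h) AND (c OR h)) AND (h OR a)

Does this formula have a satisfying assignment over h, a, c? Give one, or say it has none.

h=F; a=T; c=T

  (a AND NOT h) AND (c OR h) = True
    a AND NOT h = True
      NOT h = True
    c OR h = True
  h OR a = True
Both conjuncts True, so the formula holds.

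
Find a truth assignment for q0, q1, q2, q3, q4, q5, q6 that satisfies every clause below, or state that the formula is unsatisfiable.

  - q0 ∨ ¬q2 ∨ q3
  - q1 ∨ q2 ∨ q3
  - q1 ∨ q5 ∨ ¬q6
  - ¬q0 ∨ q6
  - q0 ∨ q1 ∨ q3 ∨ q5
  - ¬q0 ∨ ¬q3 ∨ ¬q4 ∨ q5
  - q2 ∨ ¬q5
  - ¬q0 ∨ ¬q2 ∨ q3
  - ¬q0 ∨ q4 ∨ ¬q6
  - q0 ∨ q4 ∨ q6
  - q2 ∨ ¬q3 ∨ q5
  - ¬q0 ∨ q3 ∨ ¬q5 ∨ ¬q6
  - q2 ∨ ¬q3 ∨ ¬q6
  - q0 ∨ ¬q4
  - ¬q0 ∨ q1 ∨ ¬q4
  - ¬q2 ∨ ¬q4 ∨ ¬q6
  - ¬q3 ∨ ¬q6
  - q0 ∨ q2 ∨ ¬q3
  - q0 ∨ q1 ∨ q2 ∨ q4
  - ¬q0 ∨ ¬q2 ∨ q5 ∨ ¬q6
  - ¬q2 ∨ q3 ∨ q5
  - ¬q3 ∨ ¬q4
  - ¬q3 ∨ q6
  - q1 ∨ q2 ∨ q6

Set q0 = True.
  then (¬q0 ∨ q6) forces q6 = True.
  then (¬q0 ∨ q4 ∨ ¬q6) forces q4 = True.
  then (¬q0 ∨ q1 ∨ ¬q4) forces q1 = True.
  then (¬q2 ∨ ¬q4 ∨ ¬q6) forces q2 = False.
  then (¬q3 ∨ ¬q6) forces q3 = False.
  then (q2 ∨ ¬q5) forces q5 = False.
All clauses satisfied.

q0=T; q1=T; q2=F; q3=F; q4=T; q5=F; q6=T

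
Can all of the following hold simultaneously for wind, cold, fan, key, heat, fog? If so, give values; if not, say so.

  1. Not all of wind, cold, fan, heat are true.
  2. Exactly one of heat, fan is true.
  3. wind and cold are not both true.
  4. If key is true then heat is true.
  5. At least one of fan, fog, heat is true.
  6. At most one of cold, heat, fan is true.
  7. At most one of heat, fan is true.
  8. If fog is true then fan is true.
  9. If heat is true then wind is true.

wind = False, cold = False, fan = True, key = False, heat = False, fog = True

  (1) {wind, cold, fan, heat}: 1/4 true — not all ✓
  (2) {heat, fan}: 1 true — exactly one ✓
  (3) wind=F, cold=F — not both ✓
  (4) key=F ⇒ heat: vacuous ✓
  (5) {fan, fog, heat}: 2 true — at least one ✓
  (6) {cold, heat, fan}: 1 true — at most one ✓
  (7) {heat, fan}: 1 true — at most one ✓
  (8) fog=T ⇒ fan: T ✓
  (9) heat=F ⇒ wind: vacuous ✓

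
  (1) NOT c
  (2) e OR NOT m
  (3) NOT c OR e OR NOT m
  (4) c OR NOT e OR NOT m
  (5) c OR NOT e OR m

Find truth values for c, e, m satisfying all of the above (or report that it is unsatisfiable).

c = False; e = False; m = False

Unit clause (NOT c) forces c = False.
Try e = True:
  (c OR NOT e OR NOT m) forces m = False.
  clause (c OR NOT e OR m) is falsified — backtrack.
So e = False.
  then (e OR NOT m) forces m = False.
All clauses satisfied.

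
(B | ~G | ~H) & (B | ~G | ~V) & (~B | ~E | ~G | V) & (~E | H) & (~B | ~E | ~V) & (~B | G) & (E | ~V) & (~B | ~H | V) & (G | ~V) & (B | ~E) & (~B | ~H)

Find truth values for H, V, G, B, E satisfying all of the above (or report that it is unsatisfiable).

H = False; V = False; G = True; B = False; E = False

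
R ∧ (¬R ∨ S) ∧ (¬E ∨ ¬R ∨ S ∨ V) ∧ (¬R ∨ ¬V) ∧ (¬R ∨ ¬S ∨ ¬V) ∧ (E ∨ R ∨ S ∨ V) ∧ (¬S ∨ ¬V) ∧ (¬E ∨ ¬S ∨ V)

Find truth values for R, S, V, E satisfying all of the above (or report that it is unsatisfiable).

Unit clause (R) forces R = True.
In (¬R ∨ S) only S is left, so S = True.
In (¬R ∨ ¬V) only ¬V is left, so V = False.
In (¬E ∨ ¬S ∨ V) only ¬E is left, so E = False.
All clauses satisfied.

R: True, S: True, V: False, E: False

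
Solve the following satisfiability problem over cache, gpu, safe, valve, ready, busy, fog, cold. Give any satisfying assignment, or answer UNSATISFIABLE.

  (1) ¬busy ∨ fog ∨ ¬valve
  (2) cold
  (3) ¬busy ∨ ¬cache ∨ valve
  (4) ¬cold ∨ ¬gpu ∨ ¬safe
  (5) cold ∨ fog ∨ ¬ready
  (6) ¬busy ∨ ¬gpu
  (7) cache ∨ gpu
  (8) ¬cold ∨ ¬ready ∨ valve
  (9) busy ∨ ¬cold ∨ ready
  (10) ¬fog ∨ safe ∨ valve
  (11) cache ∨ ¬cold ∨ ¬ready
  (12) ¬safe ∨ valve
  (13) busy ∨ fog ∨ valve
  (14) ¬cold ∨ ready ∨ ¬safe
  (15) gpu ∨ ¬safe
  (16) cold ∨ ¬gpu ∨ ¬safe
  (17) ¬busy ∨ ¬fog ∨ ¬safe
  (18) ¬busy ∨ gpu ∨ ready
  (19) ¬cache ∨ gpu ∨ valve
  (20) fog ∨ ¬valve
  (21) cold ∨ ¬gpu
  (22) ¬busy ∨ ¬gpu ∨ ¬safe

Unit clause (cold) forces cold = True.
Try cache = False:
  (cache ∨ gpu) forces gpu = True.
  (¬cold ∨ ¬gpu ∨ ¬safe) forces safe = False.
  (¬busy ∨ ¬gpu) forces busy = False.
  (busy ∨ ¬cold ∨ ready) forces ready = True.
  clause (cache ∨ ¬cold ∨ ¬ready) is falsified — backtrack.
So cache = True.
Set gpu = False.
  then (gpu ∨ ¬safe) forces safe = False.
  then (¬cache ∨ gpu ∨ valve) forces valve = True.
  then (fog ∨ ¬valve) forces fog = True.
Set ready = True.
Set busy = False.
All clauses satisfied.

cache = True; gpu = False; safe = False; valve = True; ready = True; busy = False; fog = True; cold = True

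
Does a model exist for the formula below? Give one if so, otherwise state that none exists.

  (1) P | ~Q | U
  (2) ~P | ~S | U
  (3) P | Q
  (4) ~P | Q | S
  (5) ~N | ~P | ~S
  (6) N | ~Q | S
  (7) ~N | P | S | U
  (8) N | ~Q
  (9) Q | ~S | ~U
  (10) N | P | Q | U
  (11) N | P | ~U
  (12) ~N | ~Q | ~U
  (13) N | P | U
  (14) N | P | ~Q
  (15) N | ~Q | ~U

Try Q = False:
  (P | Q) forces P = True.
  (~P | Q | S) forces S = True.
  (~P | ~S | U) forces U = True.
  clause (Q | ~S | ~U) is falsified — backtrack.
So Q = True.
  then (N | ~Q) forces N = True.
  then (~N | ~Q | ~U) forces U = False.
  then (P | ~Q | U) forces P = True.
  then (~P | ~S | U) forces S = False.
All clauses satisfied.

Q=T, S=F, P=T, U=F, N=T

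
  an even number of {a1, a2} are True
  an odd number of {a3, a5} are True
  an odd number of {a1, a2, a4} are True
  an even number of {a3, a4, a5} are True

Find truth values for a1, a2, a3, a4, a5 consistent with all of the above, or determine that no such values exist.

a1=F; a2=F; a3=F; a4=T; a5=T

{a1, a2}: 0 true → even ✓
{a3, a5}: 1 true → odd ✓
{a1, a2, a4}: 1 true → odd ✓
{a3, a4, a5}: 2 true → even ✓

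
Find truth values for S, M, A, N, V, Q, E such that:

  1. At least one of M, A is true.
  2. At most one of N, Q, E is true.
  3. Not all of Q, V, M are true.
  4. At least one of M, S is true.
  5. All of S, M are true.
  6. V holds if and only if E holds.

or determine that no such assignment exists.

S: True; M: True; A: True; N: False; V: False; Q: True; E: False

  (1) {M, A}: 2 true — at least one ✓
  (2) {N, Q, E}: 1 true — at most one ✓
  (3) {Q, V, M}: 2/3 true — not all ✓
  (4) {M, S}: 2 true — at least one ✓
  (5) {S, M}: all 2 true ✓
  (6) V=F, E=F — same ✓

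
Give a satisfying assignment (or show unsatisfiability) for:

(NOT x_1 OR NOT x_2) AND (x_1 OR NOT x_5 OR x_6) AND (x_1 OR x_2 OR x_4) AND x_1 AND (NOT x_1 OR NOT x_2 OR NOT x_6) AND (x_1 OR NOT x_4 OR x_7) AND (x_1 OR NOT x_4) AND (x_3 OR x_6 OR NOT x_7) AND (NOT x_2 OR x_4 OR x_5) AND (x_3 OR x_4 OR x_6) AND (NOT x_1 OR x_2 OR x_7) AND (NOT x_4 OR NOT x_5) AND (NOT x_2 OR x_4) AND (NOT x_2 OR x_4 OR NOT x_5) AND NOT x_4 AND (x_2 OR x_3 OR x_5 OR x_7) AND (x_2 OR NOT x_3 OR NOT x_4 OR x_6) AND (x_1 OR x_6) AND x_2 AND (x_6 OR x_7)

Unsatisfiable

Case x_1 = True:
  (NOT x_1 OR NOT x_2) forces x_2 = False.
  Clause (x_2) is falsified — contradiction.
Case x_1 = False:
  Clause (x_1) is falsified — contradiction.
Both cases fail, so the formula is unsatisfiable.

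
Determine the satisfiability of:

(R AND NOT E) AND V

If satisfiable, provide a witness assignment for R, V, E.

R = True, V = True, E = False

  R AND NOT E = True
    NOT E = True
Both conjuncts True, so the formula holds.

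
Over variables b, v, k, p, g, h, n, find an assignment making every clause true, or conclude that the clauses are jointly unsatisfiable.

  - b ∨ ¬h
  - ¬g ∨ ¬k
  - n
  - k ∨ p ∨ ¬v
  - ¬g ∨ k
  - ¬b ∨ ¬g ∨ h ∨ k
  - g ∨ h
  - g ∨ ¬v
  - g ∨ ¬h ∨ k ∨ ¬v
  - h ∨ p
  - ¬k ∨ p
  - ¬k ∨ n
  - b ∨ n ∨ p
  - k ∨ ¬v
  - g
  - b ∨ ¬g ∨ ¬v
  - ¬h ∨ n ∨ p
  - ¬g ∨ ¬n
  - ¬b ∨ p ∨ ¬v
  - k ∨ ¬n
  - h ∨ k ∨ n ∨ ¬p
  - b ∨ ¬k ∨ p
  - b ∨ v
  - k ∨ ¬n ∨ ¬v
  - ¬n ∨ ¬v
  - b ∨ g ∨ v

Unsatisfiable

Case g = True:
  (¬g ∨ ¬k) forces k = False.
  Clause (¬g ∨ k) is falsified — contradiction.
Case g = False:
  Clause (g) is falsified — contradiction.
Both cases fail, so the formula is unsatisfiable.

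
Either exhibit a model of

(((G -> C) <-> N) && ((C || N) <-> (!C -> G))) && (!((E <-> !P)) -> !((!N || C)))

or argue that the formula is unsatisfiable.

C=T, N=T, P=F, E=T, G=T

  ((G -> C) <-> N) && ((C || N) <-> (!C -> G)) = True
    (G -> C) <-> N = True
      G -> C = True
    (C || N) <-> (!C -> G) = True
      C || N = True
      !C -> G = True
        !C = False
  !((E <-> !P)) -> !((!N || C)) = True
    !((E <-> !P)) = False
      E <-> !P = True
        !P = True
    !((!N || C)) = False
      !N || C = True
        !N = False
Both conjuncts True, so the formula holds.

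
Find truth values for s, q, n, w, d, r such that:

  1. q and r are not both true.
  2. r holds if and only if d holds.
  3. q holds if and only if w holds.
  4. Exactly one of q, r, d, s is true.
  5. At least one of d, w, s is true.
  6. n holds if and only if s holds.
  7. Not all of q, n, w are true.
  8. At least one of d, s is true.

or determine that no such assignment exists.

s=T; q=F; n=T; w=F; d=F; r=F

  (1) q=F, r=F — not both ✓
  (2) r=F, d=F — same ✓
  (3) q=F, w=F — same ✓
  (4) {q, r, d, s}: 1 true — exactly one ✓
  (5) {d, w, s}: 1 true — at least one ✓
  (6) n=T, s=T — same ✓
  (7) {q, n, w}: 1/3 true — not all ✓
  (8) {d, s}: 1 true — at least one ✓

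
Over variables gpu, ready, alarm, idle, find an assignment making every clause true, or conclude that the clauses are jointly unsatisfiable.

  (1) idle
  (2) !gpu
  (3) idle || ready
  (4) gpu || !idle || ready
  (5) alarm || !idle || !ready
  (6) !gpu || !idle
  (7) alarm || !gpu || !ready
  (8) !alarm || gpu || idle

Unit clause (idle) forces idle = True.
Unit clause (!gpu) forces gpu = False.
In (gpu || !idle || ready) only ready is left, so ready = True.
In (alarm || !idle || !ready) only alarm is left, so alarm = True.
All clauses satisfied.

gpu = False; ready = True; alarm = True; idle = True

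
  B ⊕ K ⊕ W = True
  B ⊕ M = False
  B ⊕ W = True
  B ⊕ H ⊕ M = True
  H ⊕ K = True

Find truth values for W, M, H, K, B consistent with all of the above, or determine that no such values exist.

W = False; M = True; H = True; K = False; B = True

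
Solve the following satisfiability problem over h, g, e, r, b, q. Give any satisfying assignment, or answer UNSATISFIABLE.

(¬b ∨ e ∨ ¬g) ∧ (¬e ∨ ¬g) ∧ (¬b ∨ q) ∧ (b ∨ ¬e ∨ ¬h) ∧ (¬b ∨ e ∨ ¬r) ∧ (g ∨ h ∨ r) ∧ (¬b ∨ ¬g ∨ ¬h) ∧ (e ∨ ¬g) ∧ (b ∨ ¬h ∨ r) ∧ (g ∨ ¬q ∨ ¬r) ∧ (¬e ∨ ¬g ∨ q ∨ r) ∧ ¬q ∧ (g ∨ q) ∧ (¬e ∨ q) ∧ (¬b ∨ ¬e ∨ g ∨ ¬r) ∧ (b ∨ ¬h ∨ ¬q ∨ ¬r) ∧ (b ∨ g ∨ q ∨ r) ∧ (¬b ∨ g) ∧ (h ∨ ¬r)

Case g = True:
  (¬e ∨ ¬g) forces e = False.
  Clause (e ∨ ¬g) is falsified — contradiction.
Case g = False:
  (¬q) forces q = False.
  Clause (g ∨ q) is falsified — contradiction.
Both cases fail, so the formula is unsatisfiable.

Unsatisfiable — no assignment works.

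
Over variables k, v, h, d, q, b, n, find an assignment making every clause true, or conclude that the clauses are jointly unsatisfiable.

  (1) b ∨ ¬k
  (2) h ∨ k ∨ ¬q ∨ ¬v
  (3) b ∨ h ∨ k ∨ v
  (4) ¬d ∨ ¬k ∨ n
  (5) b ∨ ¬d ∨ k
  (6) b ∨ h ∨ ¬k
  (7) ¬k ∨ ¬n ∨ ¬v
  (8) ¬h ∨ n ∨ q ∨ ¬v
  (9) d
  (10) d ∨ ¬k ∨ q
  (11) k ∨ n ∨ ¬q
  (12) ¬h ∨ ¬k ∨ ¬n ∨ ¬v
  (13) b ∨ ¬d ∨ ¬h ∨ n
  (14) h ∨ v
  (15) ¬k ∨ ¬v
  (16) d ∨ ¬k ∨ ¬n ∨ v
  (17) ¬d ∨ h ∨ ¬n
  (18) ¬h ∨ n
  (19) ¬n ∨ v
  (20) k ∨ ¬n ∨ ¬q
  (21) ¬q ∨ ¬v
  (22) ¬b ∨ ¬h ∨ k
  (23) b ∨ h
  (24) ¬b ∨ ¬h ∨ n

Unit clause (d) forces d = True.
Try k = True:
  (b ∨ ¬k) forces b = True.
  (¬d ∨ ¬k ∨ n) forces n = True.
  (¬k ∨ ¬n ∨ ¬v) forces v = False.
  clause (¬n ∨ v) is falsified — backtrack.
So k = False.
  then (b ∨ ¬d ∨ k) forces b = True.
  then (¬b ∨ ¬h ∨ k) forces h = False.
  then (h ∨ v) forces v = True.
  then (¬d ∨ h ∨ ¬n) forces n = False.
  then (¬q ∨ ¬v) forces q = False.
All clauses satisfied.

k = False; v = True; h = False; d = True; q = False; b = True; n = False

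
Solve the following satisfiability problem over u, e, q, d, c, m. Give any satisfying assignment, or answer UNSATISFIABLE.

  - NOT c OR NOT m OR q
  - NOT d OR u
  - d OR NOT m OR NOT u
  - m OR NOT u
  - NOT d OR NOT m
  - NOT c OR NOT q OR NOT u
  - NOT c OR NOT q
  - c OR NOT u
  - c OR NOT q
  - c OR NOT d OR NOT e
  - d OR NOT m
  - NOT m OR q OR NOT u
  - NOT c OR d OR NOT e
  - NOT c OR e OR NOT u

u = False; e = False; q = False; d = False; c = False; m = False

Try u = True:
  (m OR NOT u) forces m = True.
  (d OR NOT m OR NOT u) forces d = True.
  clause (NOT d OR NOT m) is falsified — backtrack.
So u = False.
  then (NOT d OR u) forces d = False.
  then (d OR NOT m) forces m = False.
Set e = False.
Try q = True:
  (NOT c OR NOT q) forces c = False.
  clause (c OR NOT q) is falsified — backtrack.
So q = False.
Set c = False.
All clauses satisfied.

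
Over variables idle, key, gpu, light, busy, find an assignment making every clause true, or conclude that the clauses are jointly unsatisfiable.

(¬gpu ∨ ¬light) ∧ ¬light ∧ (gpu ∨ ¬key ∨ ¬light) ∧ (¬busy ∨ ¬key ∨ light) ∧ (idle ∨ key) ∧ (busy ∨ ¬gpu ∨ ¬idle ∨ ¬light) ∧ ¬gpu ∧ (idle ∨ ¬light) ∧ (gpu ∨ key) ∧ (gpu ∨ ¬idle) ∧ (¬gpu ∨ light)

idle=F, key=T, gpu=F, light=F, busy=F

Unit clause (¬light) forces light = False.
Unit clause (¬gpu) forces gpu = False.
In (gpu ∨ key) only key is left, so key = True.
In (gpu ∨ ¬idle) only ¬idle is left, so idle = False.
In (¬busy ∨ ¬key ∨ light) only ¬busy is left, so busy = False.
All clauses satisfied.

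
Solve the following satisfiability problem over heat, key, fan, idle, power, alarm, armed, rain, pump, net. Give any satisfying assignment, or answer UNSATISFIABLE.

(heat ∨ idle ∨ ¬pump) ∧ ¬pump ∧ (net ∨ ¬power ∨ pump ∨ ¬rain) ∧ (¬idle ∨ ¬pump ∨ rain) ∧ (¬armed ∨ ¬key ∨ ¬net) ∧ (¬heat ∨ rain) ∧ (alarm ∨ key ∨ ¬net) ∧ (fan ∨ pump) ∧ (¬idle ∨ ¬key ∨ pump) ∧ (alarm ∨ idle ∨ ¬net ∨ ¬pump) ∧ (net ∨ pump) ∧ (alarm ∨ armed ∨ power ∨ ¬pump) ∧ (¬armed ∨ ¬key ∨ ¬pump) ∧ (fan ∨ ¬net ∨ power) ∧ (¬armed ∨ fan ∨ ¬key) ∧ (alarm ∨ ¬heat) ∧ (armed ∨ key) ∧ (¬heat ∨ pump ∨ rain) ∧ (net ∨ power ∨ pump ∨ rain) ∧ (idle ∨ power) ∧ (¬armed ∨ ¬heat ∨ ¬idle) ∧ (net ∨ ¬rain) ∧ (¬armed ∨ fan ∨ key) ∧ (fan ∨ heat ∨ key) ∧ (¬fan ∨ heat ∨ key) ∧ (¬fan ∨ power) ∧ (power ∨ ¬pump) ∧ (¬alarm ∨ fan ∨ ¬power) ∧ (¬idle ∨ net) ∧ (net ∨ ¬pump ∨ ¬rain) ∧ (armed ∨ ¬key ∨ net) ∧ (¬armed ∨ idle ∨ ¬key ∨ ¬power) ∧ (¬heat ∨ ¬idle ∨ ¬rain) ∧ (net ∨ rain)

heat=T; key=F; fan=T; idle=F; power=T; alarm=T; armed=T; rain=T; pump=F; net=T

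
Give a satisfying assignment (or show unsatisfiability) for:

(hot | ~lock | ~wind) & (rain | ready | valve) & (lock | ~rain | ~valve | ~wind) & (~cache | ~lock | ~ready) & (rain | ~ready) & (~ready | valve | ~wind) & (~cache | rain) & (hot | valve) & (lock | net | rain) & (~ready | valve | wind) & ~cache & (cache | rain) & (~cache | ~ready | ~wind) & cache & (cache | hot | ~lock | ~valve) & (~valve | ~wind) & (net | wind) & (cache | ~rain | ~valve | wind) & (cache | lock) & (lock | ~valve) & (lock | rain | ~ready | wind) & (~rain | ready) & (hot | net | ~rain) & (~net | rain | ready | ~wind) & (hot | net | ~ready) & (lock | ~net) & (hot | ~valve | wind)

Case cache = True:
  Clause (~cache) is falsified — contradiction.
Case cache = False:
  Clause (cache) is falsified — contradiction.
Both cases fail, so the formula is unsatisfiable.

Unsatisfiable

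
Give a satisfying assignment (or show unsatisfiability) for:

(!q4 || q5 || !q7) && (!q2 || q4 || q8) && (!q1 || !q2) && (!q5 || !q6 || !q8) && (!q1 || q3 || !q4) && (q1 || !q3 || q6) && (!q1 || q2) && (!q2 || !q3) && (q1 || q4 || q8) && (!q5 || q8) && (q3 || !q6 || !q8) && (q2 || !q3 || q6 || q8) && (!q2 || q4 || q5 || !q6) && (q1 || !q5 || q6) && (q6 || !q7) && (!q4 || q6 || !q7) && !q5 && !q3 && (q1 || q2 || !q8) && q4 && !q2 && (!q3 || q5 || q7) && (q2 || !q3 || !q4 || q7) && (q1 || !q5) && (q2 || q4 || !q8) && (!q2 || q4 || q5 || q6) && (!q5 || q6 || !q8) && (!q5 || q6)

q1 = False; q2 = False; q3 = False; q4 = True; q5 = False; q6 = True; q7 = False; q8 = False

Unit clause (!q5) forces q5 = False.
Unit clause (!q3) forces q3 = False.
Unit clause (q4) forces q4 = True.
Unit clause (!q2) forces q2 = False.
In (!q4 || q5 || !q7) only !q7 is left, so q7 = False.
In (!q1 || q3 || !q4) only !q1 is left, so q1 = False.
In (q1 || q2 || !q8) only !q8 is left, so q8 = False.
Set q6 = True.
All clauses satisfied.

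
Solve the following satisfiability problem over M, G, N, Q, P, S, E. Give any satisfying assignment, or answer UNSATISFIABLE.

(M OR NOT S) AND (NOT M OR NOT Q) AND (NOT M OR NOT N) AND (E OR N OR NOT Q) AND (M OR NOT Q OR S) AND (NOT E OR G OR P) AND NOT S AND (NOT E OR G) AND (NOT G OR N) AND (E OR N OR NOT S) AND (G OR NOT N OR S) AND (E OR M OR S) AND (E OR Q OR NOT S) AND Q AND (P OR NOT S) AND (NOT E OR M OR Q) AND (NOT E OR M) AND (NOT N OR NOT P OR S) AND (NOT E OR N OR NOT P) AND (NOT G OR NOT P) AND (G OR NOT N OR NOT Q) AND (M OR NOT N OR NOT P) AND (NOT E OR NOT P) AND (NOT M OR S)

Case Q = True:
  (NOT M OR NOT Q) forces M = False.
  (M OR NOT S) forces S = False.
  Clause (M OR NOT Q OR S) is falsified — contradiction.
Case Q = False:
  Clause (Q) is falsified — contradiction.
Both cases fail, so the formula is unsatisfiable.

Unsatisfiable — no assignment works.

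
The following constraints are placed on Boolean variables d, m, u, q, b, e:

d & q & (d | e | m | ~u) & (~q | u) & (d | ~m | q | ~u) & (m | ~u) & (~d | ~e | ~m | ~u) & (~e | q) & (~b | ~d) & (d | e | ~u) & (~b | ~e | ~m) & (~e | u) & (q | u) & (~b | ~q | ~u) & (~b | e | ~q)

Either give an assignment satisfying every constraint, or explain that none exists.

Unit clause (d) forces d = True.
Unit clause (q) forces q = True.
In (~q | u) only u is left, so u = True.
In (m | ~u) only m is left, so m = True.
In (~d | ~e | ~m | ~u) only ~e is left, so e = False.
In (~b | ~d) only ~b is left, so b = False.
All clauses satisfied.

d=T, m=T, u=T, q=T, b=F, e=F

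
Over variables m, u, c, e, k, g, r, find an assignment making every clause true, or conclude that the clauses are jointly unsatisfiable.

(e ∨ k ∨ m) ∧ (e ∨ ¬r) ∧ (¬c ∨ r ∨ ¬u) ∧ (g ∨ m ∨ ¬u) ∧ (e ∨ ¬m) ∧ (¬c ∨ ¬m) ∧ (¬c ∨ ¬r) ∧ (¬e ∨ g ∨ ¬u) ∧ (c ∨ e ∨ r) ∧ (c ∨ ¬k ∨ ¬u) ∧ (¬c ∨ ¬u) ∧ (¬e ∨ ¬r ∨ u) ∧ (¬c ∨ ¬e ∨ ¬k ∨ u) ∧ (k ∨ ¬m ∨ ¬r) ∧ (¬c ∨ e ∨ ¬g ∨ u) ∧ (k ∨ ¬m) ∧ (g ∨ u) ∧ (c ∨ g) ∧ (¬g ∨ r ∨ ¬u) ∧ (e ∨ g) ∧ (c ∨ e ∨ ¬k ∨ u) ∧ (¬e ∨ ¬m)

Set m = False.
Set u = False.
  then (g ∨ u) forces g = True.
Set c = False.
Try e = False:
  (e ∨ k ∨ m) forces k = True.
  clause (c ∨ e ∨ ¬k ∨ u) is falsified — backtrack.
So e = True.
  then (¬e ∨ ¬r ∨ u) forces r = False.
Set k = False.
All clauses satisfied.

m=F, u=F, c=F, e=T, k=F, g=T, r=F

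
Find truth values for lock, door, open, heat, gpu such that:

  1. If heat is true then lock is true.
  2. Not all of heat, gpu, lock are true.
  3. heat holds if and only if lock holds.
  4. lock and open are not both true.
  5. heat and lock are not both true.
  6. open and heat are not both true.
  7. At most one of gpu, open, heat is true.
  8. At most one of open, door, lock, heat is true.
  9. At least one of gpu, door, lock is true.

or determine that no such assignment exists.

lock = False; door = True; open = False; heat = False; gpu = False

  (1) heat=F ⇒ lock: vacuous ✓
  (2) {heat, gpu, lock}: 0/3 true — not all ✓
  (3) heat=F, lock=F — same ✓
  (4) lock=F, open=F — not both ✓
  (5) heat=F, lock=F — not both ✓
  (6) open=F, heat=F — not both ✓
  (7) {gpu, open, heat}: 0 true — at most one ✓
  (8) {open, door, lock, heat}: 1 true — at most one ✓
  (9) {gpu, door, lock}: 1 true — at least one ✓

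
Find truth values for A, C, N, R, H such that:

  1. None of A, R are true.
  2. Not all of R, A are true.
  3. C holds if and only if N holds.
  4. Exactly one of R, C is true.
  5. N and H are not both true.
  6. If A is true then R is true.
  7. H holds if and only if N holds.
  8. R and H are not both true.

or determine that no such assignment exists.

Case A = True:
  Constraint (1) is violated (A=T) — contradiction.
Case A = False:
  (1) forces R = False.
  (4) with R=F forces C = True.
  (3) with C=T forces N = True.
  (5) with N=T forces H = False.
  Constraint (7) is violated (H=F, N=T) — contradiction.
Both cases fail — unsatisfiable.

UNSATISFIABLE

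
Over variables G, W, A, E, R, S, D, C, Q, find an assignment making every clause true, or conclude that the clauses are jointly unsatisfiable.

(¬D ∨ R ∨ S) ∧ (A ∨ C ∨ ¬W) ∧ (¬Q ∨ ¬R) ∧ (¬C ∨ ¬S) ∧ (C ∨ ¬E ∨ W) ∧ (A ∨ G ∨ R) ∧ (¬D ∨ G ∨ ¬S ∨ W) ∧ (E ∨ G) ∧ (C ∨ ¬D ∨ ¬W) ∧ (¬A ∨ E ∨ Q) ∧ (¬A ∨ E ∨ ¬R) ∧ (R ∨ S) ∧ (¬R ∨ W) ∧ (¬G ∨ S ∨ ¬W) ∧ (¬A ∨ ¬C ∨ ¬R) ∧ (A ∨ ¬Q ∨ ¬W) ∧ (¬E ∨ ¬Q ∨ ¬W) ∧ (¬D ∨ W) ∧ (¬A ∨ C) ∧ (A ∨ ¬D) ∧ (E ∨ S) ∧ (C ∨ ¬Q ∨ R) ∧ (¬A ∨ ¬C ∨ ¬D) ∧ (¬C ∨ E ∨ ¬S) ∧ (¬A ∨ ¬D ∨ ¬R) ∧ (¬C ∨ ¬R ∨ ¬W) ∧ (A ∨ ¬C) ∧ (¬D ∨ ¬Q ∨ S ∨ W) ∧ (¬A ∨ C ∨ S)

Set G = True.
Try W = True:
  (¬G ∨ S ∨ ¬W) forces S = True.
  (¬C ∨ ¬S) forces C = False.
  (A ∨ C ∨ ¬W) forces A = True.
  clause (¬A ∨ C) is falsified — backtrack.
So W = False.
  then (¬R ∨ W) forces R = False.
  then (¬D ∨ W) forces D = False.
  then (R ∨ S) forces S = True.
  then (¬C ∨ ¬S) forces C = False.
  then (C ∨ ¬E ∨ W) forces E = False.
  then (¬A ∨ C) forces A = False.
  then (C ∨ ¬Q ∨ R) forces Q = False.
All clauses satisfied.

G = True, W = False, A = False, E = False, R = False, S = True, D = False, C = False, Q = False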